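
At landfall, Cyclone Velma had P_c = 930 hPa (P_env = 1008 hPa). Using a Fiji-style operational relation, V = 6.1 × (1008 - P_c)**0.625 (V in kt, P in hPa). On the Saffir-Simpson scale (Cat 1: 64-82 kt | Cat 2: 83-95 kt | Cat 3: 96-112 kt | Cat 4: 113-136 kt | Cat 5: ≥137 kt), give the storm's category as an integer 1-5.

2

ΔP = 1008 − 930 = 78 hPa.
V ≈ 6.1 × 78^0.625 = 6.1 × 15.23 ≈ 93 kt.
93 kt falls in the Category 2 band.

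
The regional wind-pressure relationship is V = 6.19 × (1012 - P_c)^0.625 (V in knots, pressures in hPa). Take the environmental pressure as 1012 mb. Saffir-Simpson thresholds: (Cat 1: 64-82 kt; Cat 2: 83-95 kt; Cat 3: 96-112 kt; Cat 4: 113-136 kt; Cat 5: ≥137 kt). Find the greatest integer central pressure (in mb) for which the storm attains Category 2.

Category 2 begins at V = 83 kt.
Required ΔP = (83/6.19)^(1/0.625) = 13.409^1.600 ≈ 63.65 mb.
P_c ≤ 1012 − 63.65 = 948.35, so the highest integer P_c is 948 mb.

948 mb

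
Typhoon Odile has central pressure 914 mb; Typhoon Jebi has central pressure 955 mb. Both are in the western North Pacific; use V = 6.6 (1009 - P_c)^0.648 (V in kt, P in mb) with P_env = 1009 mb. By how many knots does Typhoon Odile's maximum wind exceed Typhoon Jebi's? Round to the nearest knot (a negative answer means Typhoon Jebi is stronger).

Typhoon Odile: ΔP = 95; V ≈ 6.6 × 95^0.648 ≈ 126.21 kt.
Typhoon Jebi: ΔP = 54; V ≈ 6.6 × 54^0.648 ≈ 87.53 kt.
Difference ≈ 126.21 − 87.53 = 38.68 → 39 kt.

39 kt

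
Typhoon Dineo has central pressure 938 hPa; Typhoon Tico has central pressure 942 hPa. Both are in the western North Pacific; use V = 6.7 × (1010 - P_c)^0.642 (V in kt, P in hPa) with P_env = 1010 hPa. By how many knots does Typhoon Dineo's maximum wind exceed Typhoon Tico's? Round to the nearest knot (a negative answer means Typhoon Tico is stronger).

4 kt

Typhoon Dineo: ΔP = 72; V ≈ 6.7 × 72^0.642 ≈ 104.35 kt.
Typhoon Tico: ΔP = 68; V ≈ 6.7 × 68^0.642 ≈ 100.59 kt.
Difference ≈ 104.35 − 100.59 = 3.76 → 4 kt.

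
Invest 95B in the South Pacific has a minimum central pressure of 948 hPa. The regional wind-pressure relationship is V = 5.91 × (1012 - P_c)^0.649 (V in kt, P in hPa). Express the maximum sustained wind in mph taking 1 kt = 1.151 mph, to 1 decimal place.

101.1 mph

ΔP = 1012 − 948 = 64 hPa.
V ≈ 5.91 × 64^0.649 = 5.91 × 14.867 ≈ 87.861 kt.
87.861 × 1.151 ≈ 101.13 mph → 101.1 mph.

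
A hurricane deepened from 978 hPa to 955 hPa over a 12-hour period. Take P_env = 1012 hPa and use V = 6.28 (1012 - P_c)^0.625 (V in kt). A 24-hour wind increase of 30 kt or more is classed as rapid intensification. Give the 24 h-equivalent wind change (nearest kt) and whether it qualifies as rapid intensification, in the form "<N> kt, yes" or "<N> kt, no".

43 kt, yes

V₁: ΔP = 34, V ≈ 6.28 × 34^0.625 ≈ 56.90 kt.
V₂: ΔP = 57, V ≈ 6.28 × 57^0.625 ≈ 78.59 kt.
ΔV over 12 h = 21.69 kt → 24 h equivalent = 21.69 × 24/12 ≈ 43.38 kt.
43 kt ≥ 30 kt ⇒ rapid intensification.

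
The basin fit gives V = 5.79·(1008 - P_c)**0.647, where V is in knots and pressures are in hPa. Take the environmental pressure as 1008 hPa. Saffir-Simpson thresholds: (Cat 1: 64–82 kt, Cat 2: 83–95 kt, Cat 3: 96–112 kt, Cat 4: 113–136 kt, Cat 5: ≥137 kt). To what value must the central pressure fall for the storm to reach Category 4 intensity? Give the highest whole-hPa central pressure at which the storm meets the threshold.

Category 4 begins at V = 113 kt.
Required ΔP = (113/5.79)^(1/0.647) = 19.516^1.546 ≈ 98.73 hPa.
P_c ≤ 1008 − 98.73 = 909.27, so the highest integer P_c is 909 hPa.

909 hPa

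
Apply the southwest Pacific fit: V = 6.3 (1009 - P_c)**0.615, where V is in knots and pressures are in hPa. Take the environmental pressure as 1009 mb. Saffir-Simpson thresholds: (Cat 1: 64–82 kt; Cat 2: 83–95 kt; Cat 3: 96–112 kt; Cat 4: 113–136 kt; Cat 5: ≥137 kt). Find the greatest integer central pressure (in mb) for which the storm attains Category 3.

Category 3 begins at V = 96 kt.
Required ΔP = (96/6.3)^(1/0.615) = 15.238^1.626 ≈ 83.84 mb.
P_c ≤ 1009 − 83.84 = 925.16, so the highest integer P_c is 925 mb.

925 mb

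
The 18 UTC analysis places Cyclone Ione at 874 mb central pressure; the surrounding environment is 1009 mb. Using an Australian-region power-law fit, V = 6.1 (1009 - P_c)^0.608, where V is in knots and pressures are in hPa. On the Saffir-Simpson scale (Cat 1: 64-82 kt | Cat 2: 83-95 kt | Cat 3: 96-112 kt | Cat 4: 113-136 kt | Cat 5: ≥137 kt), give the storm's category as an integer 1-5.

ΔP = 1009 − 874 = 135 mb.
V ≈ 6.1 × 135^0.608 = 6.1 × 19.74 ≈ 120 kt.
120 kt falls in the Category 4 band.

4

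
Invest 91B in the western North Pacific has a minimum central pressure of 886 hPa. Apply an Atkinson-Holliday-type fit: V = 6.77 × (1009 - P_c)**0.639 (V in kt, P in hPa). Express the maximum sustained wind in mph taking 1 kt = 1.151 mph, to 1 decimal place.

168.7 mph

ΔP = 1009 − 886 = 123 hPa.
V ≈ 6.77 × 123^0.639 = 6.77 × 21.650 ≈ 146.568 kt.
146.568 × 1.151 ≈ 168.70 mph → 168.7 mph.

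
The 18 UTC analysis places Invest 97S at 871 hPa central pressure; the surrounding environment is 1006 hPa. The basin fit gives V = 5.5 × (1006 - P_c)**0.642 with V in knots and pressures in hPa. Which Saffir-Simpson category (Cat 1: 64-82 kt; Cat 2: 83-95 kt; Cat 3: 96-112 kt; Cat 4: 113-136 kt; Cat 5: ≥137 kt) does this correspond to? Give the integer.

4

ΔP = 1006 − 871 = 135 hPa.
V ≈ 5.5 × 135^0.642 = 5.5 × 23.32 ≈ 128 kt.
128 kt falls in the Category 4 band.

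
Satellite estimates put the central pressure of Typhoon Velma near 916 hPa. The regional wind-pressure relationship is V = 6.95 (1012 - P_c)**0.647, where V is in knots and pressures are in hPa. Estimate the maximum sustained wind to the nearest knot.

ΔP = 1012 − 916 = 96 hPa.
96^0.647 ≈ 19.166.
V ≈ 6.95 × 19.166 ≈ 133.2 kt.

133 kt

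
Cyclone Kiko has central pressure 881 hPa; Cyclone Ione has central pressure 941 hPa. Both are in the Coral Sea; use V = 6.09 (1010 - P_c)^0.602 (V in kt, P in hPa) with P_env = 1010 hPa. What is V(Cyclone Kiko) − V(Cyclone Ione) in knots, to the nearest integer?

Cyclone Kiko: ΔP = 129; V ≈ 6.09 × 129^0.602 ≈ 113.55 kt.
Cyclone Ione: ΔP = 69; V ≈ 6.09 × 69^0.602 ≈ 77.91 kt.
Difference ≈ 113.55 − 77.91 = 35.64 → 36 kt.

36 kt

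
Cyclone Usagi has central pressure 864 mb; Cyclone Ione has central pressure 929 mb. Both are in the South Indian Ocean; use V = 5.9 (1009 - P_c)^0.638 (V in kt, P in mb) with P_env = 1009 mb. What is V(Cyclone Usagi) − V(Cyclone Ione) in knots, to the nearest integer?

Cyclone Usagi: ΔP = 145; V ≈ 5.9 × 145^0.638 ≈ 141.19 kt.
Cyclone Ione: ΔP = 80; V ≈ 5.9 × 80^0.638 ≈ 96.61 kt.
Difference ≈ 141.19 − 96.61 = 44.58 → 45 kt.

45 kt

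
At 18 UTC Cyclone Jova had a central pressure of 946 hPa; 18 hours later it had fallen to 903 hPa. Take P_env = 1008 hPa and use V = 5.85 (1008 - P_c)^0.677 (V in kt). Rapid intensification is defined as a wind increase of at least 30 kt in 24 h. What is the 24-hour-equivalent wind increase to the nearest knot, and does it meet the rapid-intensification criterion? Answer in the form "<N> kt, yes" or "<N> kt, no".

55 kt, yes

V₁: ΔP = 62, V ≈ 5.85 × 62^0.677 ≈ 95.63 kt.
V₂: ΔP = 105, V ≈ 5.85 × 105^0.677 ≈ 136.62 kt.
ΔV over 18 h = 40.99 kt → 24 h equivalent = 40.99 × 24/18 ≈ 54.65 kt.
55 kt ≥ 30 kt ⇒ rapid intensification.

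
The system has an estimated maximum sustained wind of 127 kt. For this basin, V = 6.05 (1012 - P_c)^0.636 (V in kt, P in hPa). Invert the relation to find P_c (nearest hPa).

ΔP = (V / 6.05)^(1/0.636) = (127/6.05)^1.572.
127/6.05 = 20.992; 20.992^1.572 ≈ 119.86 hPa.
P_c = 1012 − 119.86 = 892.14 ≈ 892 hPa.

892 hPa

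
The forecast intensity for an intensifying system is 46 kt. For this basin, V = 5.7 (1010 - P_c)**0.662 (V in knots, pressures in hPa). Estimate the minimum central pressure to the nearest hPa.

987 hPa

ΔP = (V / 5.7)^(1/0.662) = (46/5.7)^1.511.
46/5.7 = 8.070; 8.070^1.511 ≈ 23.44 hPa.
P_c = 1010 − 23.44 = 986.56 ≈ 987 hPa.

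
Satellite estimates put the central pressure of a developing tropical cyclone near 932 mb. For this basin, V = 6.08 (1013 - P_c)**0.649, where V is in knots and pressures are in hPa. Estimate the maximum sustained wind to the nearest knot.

105 kt

ΔP = 1013 − 932 = 81 mb.
81^0.649 ≈ 17.322.
V ≈ 6.08 × 17.322 ≈ 105.3 kt.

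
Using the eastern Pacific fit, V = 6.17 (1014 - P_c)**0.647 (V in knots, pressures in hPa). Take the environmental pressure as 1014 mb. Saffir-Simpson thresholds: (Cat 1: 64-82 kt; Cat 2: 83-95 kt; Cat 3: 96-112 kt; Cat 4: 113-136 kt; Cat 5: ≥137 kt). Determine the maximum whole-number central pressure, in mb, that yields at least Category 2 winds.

958 mb

Category 2 begins at V = 83 kt.
Required ΔP = (83/6.17)^(1/0.647) = 13.452^1.546 ≈ 55.55 mb.
P_c ≤ 1014 − 55.55 = 958.45, so the highest integer P_c is 958 mb.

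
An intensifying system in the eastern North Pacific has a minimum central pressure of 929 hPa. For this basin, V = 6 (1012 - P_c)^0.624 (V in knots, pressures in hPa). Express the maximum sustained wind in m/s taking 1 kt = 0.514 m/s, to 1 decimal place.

ΔP = 1012 − 929 = 83 hPa.
V ≈ 6 × 83^0.624 = 6 × 15.758 ≈ 94.549 kt.
94.549 × 0.514 ≈ 48.60 m/s → 48.6 m/s.

48.6 m/s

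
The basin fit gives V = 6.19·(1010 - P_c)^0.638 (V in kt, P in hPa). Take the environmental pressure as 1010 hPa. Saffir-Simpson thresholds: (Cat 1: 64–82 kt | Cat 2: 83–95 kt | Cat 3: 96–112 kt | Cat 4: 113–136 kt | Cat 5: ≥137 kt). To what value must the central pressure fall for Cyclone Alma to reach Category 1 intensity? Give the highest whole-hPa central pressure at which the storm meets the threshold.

971 hPa

Category 1 begins at V = 64 kt.
Required ΔP = (64/6.19)^(1/0.638) = 10.339^1.567 ≈ 38.91 hPa.
P_c ≤ 1010 − 38.91 = 971.09, so the highest integer P_c is 971 hPa.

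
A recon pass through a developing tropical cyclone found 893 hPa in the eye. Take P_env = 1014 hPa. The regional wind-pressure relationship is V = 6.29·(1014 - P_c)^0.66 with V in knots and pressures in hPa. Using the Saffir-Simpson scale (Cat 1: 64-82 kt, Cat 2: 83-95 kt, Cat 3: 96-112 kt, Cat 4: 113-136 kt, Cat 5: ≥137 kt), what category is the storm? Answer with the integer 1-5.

ΔP = 1014 − 893 = 121 hPa.
V ≈ 6.29 × 121^0.66 = 6.29 × 23.69 ≈ 149 kt.
149 kt falls in the Category 5 band.

5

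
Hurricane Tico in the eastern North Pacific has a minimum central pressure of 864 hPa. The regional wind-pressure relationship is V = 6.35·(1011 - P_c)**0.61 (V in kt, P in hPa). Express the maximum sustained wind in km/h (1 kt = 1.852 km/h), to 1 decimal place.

ΔP = 1011 − 864 = 147 hPa.
V ≈ 6.35 × 147^0.61 = 6.35 × 20.992 ≈ 133.302 kt.
133.302 × 1.852 ≈ 246.88 km/h → 246.9 km/h.

246.9 km/h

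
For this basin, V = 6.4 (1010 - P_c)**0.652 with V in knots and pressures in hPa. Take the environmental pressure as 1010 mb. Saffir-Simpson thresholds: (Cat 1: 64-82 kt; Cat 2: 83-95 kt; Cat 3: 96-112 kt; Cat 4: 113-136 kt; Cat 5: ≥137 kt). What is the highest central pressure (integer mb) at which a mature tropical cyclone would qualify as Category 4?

928 mb

Category 4 begins at V = 113 kt.
Required ΔP = (113/6.4)^(1/0.652) = 17.656^1.534 ≈ 81.74 mb.
P_c ≤ 1010 − 81.74 = 928.26, so the highest integer P_c is 928 mb.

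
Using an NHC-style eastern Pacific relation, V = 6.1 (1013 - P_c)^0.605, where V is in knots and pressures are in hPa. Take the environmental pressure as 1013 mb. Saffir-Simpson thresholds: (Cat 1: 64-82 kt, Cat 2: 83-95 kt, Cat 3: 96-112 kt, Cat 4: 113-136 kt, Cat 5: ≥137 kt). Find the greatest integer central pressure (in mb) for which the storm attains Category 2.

938 mb

Category 2 begins at V = 83 kt.
Required ΔP = (83/6.1)^(1/0.605) = 13.607^1.653 ≈ 74.81 mb.
P_c ≤ 1013 − 74.81 = 938.19, so the highest integer P_c is 938 mb.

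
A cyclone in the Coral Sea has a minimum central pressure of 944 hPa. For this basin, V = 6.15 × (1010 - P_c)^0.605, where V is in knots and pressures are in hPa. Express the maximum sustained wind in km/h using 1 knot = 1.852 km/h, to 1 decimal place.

143.7 km/h

ΔP = 1010 − 944 = 66 hPa.
V ≈ 6.15 × 66^0.605 = 6.15 × 12.613 ≈ 77.571 kt.
77.571 × 1.852 ≈ 143.66 km/h → 143.7 km/h.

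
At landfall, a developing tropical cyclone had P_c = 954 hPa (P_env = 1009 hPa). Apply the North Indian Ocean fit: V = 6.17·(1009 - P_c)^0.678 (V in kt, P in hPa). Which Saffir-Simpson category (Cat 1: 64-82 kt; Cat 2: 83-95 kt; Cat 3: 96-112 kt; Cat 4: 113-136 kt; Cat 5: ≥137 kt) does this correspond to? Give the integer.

ΔP = 1009 − 954 = 55 hPa.
V ≈ 6.17 × 55^0.678 = 6.17 × 15.13 ≈ 93 kt.
93 kt falls in the Category 2 band.

2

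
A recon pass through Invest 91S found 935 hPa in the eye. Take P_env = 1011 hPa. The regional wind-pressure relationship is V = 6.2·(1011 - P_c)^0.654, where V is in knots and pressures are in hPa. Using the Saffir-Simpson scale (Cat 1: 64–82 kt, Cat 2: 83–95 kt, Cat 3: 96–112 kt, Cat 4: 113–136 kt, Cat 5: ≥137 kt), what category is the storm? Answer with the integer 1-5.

3

ΔP = 1011 − 935 = 76 hPa.
V ≈ 6.2 × 76^0.654 = 6.2 × 16.98 ≈ 105 kt.
105 kt falls in the Category 3 band.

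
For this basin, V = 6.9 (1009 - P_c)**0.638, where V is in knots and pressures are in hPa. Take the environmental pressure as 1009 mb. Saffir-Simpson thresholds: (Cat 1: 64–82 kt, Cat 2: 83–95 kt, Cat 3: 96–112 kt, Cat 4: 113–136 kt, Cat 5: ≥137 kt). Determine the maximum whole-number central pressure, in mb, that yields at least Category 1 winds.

Category 1 begins at V = 64 kt.
Required ΔP = (64/6.9)^(1/0.638) = 9.275^1.567 ≈ 32.82 mb.
P_c ≤ 1009 − 32.82 = 976.18, so the highest integer P_c is 976 mb.

976 mb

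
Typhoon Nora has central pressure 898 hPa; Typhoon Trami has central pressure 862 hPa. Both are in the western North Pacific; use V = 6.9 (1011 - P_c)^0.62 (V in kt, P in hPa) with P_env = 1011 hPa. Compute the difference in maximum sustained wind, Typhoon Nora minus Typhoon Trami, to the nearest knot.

Typhoon Nora: ΔP = 113; V ≈ 6.9 × 113^0.62 ≈ 129.35 kt.
Typhoon Trami: ΔP = 149; V ≈ 6.9 × 149^0.62 ≈ 153.54 kt.
Difference ≈ 129.35 − 153.54 = -24.19 → -24 kt.

-24 kt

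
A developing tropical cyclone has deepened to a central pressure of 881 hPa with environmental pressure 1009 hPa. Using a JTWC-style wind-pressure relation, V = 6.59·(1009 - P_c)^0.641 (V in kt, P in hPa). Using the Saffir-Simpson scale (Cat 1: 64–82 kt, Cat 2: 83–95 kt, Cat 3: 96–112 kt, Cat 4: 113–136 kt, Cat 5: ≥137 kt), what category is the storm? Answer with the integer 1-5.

ΔP = 1009 − 881 = 128 hPa.
V ≈ 6.59 × 128^0.641 = 6.59 × 22.42 ≈ 148 kt.
148 kt falls in the Category 5 band.

5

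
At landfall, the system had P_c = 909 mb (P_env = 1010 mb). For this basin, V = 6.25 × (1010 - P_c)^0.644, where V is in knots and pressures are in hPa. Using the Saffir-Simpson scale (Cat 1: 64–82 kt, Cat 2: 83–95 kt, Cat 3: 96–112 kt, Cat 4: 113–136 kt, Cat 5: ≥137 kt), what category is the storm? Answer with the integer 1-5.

ΔP = 1010 − 909 = 101 mb.
V ≈ 6.25 × 101^0.644 = 6.25 × 19.53 ≈ 122 kt.
122 kt falls in the Category 4 band.

4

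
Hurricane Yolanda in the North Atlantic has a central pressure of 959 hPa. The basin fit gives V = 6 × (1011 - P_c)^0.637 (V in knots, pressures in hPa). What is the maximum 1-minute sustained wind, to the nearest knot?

ΔP = 1011 − 959 = 52 hPa.
52^0.637 ≈ 12.391.
V ≈ 6 × 12.391 ≈ 74.3 kt.

74 kt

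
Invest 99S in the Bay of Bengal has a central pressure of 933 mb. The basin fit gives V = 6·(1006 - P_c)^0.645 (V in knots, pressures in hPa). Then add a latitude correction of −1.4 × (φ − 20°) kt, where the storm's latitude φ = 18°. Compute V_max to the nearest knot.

ΔP = 1006 − 933 = 73 mb.
73^0.645 ≈ 15.916.
V ≈ 6 × 15.916 ≈ 95.5 kt.
Latitude correction: −1.4 × (18 − 20) = 2.8 kt.
Corrected V ≈ 98.3 kt → 98 kt.

98 kt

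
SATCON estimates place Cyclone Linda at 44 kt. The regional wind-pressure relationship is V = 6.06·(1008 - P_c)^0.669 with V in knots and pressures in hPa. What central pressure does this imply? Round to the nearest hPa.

ΔP = (V / 6.06)^(1/0.669) = (44/6.06)^1.495.
44/6.06 = 7.261; 7.261^1.495 ≈ 19.36 hPa.
P_c = 1008 − 19.36 = 988.64 ≈ 989 hPa.

989 hPa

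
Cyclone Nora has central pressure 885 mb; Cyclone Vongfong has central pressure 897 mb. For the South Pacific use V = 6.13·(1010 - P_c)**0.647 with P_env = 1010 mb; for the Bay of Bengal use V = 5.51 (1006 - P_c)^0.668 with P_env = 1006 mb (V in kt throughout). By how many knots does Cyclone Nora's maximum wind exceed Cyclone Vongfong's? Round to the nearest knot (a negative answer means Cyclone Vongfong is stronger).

Cyclone Nora: ΔP = 125; V ≈ 6.13 × 125^0.647 ≈ 139.37 kt.
Cyclone Vongfong: ΔP = 109; V ≈ 5.51 × 109^0.668 ≈ 126.52 kt.
Difference ≈ 139.37 − 126.52 = 12.85 → 13 kt.

13 kt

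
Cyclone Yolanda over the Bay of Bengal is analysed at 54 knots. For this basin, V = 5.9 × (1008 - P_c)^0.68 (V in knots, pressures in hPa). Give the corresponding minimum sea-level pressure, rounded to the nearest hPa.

ΔP = (V / 5.9)^(1/0.68) = (54/5.9)^1.471.
54/5.9 = 9.153; 9.153^1.471 ≈ 25.94 hPa.
P_c = 1008 − 25.94 = 982.06 ≈ 982 hPa.

982 hPa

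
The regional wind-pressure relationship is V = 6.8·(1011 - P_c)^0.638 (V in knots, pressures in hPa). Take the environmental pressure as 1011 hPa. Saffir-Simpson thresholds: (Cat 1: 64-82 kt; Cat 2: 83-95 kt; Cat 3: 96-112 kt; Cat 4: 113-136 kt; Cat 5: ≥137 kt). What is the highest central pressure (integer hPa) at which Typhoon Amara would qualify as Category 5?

900 hPa

Category 5 begins at V = 137 kt.
Required ΔP = (137/6.8)^(1/0.638) = 20.147^1.567 ≈ 110.72 hPa.
P_c ≤ 1011 − 110.72 = 900.28, so the highest integer P_c is 900 hPa.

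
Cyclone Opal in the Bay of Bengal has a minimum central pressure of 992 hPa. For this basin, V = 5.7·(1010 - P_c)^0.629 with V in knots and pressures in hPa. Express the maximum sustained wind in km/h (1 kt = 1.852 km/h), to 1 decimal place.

ΔP = 1010 − 992 = 18 hPa.
V ≈ 5.7 × 18^0.629 = 5.7 × 6.160 ≈ 35.111 kt.
35.111 × 1.852 ≈ 65.03 km/h → 65.0 km/h.

65.0 km/h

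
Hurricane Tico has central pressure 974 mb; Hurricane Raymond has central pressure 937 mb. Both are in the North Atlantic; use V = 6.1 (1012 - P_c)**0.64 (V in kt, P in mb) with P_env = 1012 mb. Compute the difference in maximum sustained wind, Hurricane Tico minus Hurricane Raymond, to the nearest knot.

-34 kt

Hurricane Tico: ΔP = 38; V ≈ 6.1 × 38^0.64 ≈ 62.57 kt.
Hurricane Raymond: ΔP = 75; V ≈ 6.1 × 75^0.64 ≈ 96.69 kt.
Difference ≈ 62.57 − 96.69 = -34.12 → -34 kt.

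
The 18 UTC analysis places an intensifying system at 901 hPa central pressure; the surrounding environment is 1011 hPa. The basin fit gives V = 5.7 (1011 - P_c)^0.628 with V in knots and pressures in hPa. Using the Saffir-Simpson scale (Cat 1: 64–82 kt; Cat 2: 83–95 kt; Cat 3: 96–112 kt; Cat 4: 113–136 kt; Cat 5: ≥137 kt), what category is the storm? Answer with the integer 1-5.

ΔP = 1011 − 901 = 110 hPa.
V ≈ 5.7 × 110^0.628 = 5.7 × 19.14 ≈ 109 kt.
109 kt falls in the Category 3 band.

3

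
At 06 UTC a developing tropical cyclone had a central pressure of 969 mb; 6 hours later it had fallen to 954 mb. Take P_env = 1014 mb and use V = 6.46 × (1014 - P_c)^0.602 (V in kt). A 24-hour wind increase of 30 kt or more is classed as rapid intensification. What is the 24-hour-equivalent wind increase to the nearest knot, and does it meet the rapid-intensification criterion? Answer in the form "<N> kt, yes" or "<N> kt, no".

48 kt, yes

V₁: ΔP = 45, V ≈ 6.46 × 45^0.602 ≈ 63.89 kt.
V₂: ΔP = 60, V ≈ 6.46 × 60^0.602 ≈ 75.98 kt.
ΔV over 6 h = 12.09 kt → 24 h equivalent = 12.09 × 24/6 ≈ 48.36 kt.
48 kt ≥ 30 kt ⇒ rapid intensification.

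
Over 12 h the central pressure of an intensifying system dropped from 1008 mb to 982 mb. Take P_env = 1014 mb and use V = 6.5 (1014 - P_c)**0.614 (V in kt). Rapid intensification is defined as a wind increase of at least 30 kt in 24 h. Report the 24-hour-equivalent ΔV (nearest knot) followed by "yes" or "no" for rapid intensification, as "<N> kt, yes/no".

70 kt, yes

V₁: ΔP = 6, V ≈ 6.5 × 6^0.614 ≈ 19.53 kt.
V₂: ΔP = 32, V ≈ 6.5 × 32^0.614 ≈ 54.59 kt.
ΔV over 12 h = 35.06 kt → 24 h equivalent = 35.06 × 24/12 ≈ 70.12 kt.
70 kt ≥ 30 kt ⇒ rapid intensification.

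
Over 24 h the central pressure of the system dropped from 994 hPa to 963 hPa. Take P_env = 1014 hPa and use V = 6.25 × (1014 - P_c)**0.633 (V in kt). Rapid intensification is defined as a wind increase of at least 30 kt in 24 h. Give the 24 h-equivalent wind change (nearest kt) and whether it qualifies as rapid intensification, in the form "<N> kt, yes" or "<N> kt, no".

34 kt, yes

V₁: ΔP = 20, V ≈ 6.25 × 20^0.633 ≈ 41.63 kt.
V₂: ΔP = 51, V ≈ 6.25 × 51^0.633 ≈ 75.30 kt.
ΔV over 24 h = 33.67 kt → 24 h equivalent = 33.67 × 24/24 ≈ 33.67 kt.
34 kt ≥ 30 kt ⇒ rapid intensification.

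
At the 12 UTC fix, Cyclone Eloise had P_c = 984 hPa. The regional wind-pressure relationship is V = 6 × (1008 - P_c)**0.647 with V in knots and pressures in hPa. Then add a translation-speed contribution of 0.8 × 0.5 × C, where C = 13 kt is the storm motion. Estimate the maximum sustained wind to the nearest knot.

ΔP = 1008 − 984 = 24 hPa.
24^0.647 ≈ 7.816.
V ≈ 6 × 7.816 ≈ 46.9 kt.
Translation term: 0.8 × 0.5 × 13 = 5.2 kt.
Corrected V ≈ 52.1 kt → 52 kt.

52 kt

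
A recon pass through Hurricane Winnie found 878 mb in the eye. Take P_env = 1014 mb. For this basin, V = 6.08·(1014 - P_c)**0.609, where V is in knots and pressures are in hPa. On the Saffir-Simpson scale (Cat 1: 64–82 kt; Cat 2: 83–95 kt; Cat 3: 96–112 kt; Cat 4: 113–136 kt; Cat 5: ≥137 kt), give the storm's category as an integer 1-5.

4

ΔP = 1014 − 878 = 136 mb.
V ≈ 6.08 × 136^0.609 = 6.08 × 19.92 ≈ 121 kt.
121 kt falls in the Category 4 band.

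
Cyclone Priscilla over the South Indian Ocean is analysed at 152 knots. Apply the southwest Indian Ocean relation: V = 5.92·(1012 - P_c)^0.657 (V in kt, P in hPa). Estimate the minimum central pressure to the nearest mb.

872 mb

ΔP = (V / 5.92)^(1/0.657) = (152/5.92)^1.522.
152/5.92 = 25.676; 25.676^1.522 ≈ 139.76 mb.
P_c = 1012 − 139.76 = 872.24 ≈ 872 mb.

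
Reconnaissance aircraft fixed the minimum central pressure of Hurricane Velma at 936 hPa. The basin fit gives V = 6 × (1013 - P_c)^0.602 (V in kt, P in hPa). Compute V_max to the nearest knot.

82 kt

ΔP = 1013 − 936 = 77 hPa.
77^0.602 ≈ 13.667.
V ≈ 6 × 13.667 ≈ 82.0 kt.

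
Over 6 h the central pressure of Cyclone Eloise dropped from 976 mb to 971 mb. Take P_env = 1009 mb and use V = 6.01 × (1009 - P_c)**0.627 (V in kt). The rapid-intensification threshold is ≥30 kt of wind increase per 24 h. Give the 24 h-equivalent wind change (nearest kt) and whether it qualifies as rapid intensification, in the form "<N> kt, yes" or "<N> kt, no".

20 kt, no

V₁: ΔP = 33, V ≈ 6.01 × 33^0.627 ≈ 53.82 kt.
V₂: ΔP = 38, V ≈ 6.01 × 38^0.627 ≈ 58.80 kt.
ΔV over 6 h = 4.98 kt → 24 h equivalent = 4.98 × 24/6 ≈ 19.92 kt.
20 kt < 30 kt ⇒ not rapid intensification.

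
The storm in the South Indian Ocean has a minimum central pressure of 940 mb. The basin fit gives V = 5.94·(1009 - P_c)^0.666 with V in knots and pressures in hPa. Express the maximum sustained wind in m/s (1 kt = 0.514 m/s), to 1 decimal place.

51.2 m/s

ΔP = 1009 − 940 = 69 mb.
V ≈ 5.94 × 69^0.666 = 5.94 × 16.775 ≈ 99.646 kt.
99.646 × 0.514 ≈ 51.22 m/s → 51.2 m/s.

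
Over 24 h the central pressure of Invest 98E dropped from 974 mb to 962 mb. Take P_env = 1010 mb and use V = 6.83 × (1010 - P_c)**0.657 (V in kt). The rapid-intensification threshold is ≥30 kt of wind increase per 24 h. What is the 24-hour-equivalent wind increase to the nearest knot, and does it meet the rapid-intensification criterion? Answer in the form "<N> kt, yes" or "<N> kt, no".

15 kt, no

V₁: ΔP = 36, V ≈ 6.83 × 36^0.657 ≈ 71.93 kt.
V₂: ΔP = 48, V ≈ 6.83 × 48^0.657 ≈ 86.90 kt.
ΔV over 24 h = 14.97 kt → 24 h equivalent = 14.97 × 24/24 ≈ 14.97 kt.
15 kt < 30 kt ⇒ not rapid intensification.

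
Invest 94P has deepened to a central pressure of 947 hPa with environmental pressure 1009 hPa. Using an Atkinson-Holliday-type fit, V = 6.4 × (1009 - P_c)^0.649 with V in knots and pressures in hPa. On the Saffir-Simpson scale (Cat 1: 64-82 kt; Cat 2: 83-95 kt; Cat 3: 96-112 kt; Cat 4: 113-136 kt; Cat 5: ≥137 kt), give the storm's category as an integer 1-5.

2

ΔP = 1009 − 947 = 62 hPa.
V ≈ 6.4 × 62^0.649 = 6.4 × 14.56 ≈ 93 kt.
93 kt falls in the Category 2 band.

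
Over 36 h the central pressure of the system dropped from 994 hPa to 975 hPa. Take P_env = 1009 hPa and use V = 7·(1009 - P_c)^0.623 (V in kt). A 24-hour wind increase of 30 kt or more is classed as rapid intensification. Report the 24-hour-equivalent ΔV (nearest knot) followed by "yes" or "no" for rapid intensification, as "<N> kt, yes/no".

V₁: ΔP = 15, V ≈ 7 × 15^0.623 ≈ 37.83 kt.
V₂: ΔP = 34, V ≈ 7 × 34^0.623 ≈ 62.98 kt.
ΔV over 36 h = 25.15 kt → 24 h equivalent = 25.15 × 24/36 ≈ 16.77 kt.
17 kt < 30 kt ⇒ not rapid intensification.

17 kt, no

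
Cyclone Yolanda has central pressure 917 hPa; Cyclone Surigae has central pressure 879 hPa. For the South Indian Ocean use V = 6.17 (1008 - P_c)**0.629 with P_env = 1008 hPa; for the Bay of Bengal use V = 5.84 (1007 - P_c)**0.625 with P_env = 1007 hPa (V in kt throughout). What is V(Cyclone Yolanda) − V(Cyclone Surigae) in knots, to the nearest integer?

Cyclone Yolanda: ΔP = 91; V ≈ 6.17 × 91^0.629 ≈ 105.32 kt.
Cyclone Surigae: ΔP = 128; V ≈ 5.84 × 128^0.625 ≈ 121.18 kt.
Difference ≈ 105.32 − 121.18 = -15.86 → -16 kt.

-16 kt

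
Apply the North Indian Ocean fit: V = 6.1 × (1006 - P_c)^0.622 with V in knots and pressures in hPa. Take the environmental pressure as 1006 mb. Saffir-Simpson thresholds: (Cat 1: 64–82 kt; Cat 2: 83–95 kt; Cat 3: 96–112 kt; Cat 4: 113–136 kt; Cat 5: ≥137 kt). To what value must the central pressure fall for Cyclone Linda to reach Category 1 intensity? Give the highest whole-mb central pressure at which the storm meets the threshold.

962 mb

Category 1 begins at V = 64 kt.
Required ΔP = (64/6.1)^(1/0.622) = 10.492^1.608 ≈ 43.78 mb.
P_c ≤ 1006 − 43.78 = 962.22, so the highest integer P_c is 962 mb.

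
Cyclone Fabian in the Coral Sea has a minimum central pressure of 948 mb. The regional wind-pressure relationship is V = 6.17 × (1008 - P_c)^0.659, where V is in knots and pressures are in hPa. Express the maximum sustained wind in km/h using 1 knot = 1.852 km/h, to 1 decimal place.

ΔP = 1008 − 948 = 60 mb.
V ≈ 6.17 × 60^0.659 = 6.17 × 14.853 ≈ 91.640 kt.
91.640 × 1.852 ≈ 169.72 km/h → 169.7 km/h.

169.7 km/h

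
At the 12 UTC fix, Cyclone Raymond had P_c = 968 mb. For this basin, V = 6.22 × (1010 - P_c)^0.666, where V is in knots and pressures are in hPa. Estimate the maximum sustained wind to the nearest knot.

75 kt

ΔP = 1010 − 968 = 42 mb.
42^0.666 ≈ 12.053.
V ≈ 6.22 × 12.053 ≈ 75.0 kt.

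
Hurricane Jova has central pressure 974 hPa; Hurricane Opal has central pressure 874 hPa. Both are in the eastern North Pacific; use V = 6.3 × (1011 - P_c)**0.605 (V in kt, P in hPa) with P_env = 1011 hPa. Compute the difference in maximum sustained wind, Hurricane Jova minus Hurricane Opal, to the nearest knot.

-68 kt

Hurricane Jova: ΔP = 37; V ≈ 6.3 × 37^0.605 ≈ 55.99 kt.
Hurricane Opal: ΔP = 137; V ≈ 6.3 × 137^0.605 ≈ 123.61 kt.
Difference ≈ 55.99 − 123.61 = -67.62 → -68 kt.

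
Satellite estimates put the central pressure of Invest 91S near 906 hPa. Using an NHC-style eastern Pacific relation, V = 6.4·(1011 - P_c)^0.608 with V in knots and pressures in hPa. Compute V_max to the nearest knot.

ΔP = 1011 − 906 = 105 hPa.
105^0.608 ≈ 16.939.
V ≈ 6.4 × 16.939 ≈ 108.4 kt.

108 kt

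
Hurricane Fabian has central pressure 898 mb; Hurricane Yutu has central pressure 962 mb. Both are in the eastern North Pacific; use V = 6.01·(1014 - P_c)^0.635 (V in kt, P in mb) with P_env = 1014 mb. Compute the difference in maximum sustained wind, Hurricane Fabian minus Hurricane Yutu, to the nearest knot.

49 kt

Hurricane Fabian: ΔP = 116; V ≈ 6.01 × 116^0.635 ≈ 122.97 kt.
Hurricane Yutu: ΔP = 52; V ≈ 6.01 × 52^0.635 ≈ 73.88 kt.
Difference ≈ 122.97 − 73.88 = 49.09 → 49 kt.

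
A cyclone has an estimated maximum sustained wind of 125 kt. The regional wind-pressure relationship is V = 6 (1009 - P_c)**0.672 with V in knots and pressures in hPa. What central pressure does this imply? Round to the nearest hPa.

917 hPa

ΔP = (V / 6)^(1/0.672) = (125/6)^1.488.
125/6 = 20.833; 20.833^1.488 ≈ 91.71 hPa.
P_c = 1009 − 91.71 = 917.29 ≈ 917 hPa.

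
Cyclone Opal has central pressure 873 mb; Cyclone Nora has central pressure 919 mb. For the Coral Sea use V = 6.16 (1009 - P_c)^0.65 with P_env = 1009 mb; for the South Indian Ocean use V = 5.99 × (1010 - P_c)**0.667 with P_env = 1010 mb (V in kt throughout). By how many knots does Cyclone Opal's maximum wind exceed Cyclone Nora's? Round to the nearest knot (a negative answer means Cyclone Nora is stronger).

Cyclone Opal: ΔP = 136; V ≈ 6.16 × 136^0.65 ≈ 150.10 kt.
Cyclone Nora: ΔP = 91; V ≈ 5.99 × 91^0.667 ≈ 121.37 kt.
Difference ≈ 150.10 − 121.37 = 28.73 → 29 kt.

29 kt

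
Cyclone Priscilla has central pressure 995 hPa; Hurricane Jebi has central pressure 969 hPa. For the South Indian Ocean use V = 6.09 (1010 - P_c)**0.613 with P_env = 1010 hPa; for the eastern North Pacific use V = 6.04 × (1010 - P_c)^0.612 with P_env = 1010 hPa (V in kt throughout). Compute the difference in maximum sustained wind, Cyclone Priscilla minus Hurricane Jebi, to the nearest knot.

Cyclone Priscilla: ΔP = 15; V ≈ 6.09 × 15^0.613 ≈ 32.03 kt.
Hurricane Jebi: ΔP = 41; V ≈ 6.04 × 41^0.612 ≈ 58.62 kt.
Difference ≈ 32.03 − 58.62 = -26.59 → -27 kt.

-27 kt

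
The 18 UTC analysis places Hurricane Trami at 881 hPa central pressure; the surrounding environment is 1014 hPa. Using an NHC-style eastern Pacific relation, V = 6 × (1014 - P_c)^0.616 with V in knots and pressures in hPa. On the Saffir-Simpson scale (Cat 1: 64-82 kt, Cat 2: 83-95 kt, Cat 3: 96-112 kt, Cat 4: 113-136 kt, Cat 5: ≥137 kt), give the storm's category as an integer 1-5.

ΔP = 1014 − 881 = 133 hPa.
V ≈ 6 × 133^0.616 = 6 × 20.34 ≈ 122 kt.
122 kt falls in the Category 4 band.

4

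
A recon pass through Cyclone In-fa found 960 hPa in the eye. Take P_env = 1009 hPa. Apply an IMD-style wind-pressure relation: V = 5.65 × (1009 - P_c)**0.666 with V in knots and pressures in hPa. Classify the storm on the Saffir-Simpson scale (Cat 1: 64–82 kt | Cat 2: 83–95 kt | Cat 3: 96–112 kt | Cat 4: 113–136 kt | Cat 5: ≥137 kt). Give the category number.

ΔP = 1009 − 960 = 49 hPa.
V ≈ 5.65 × 49^0.666 = 5.65 × 13.36 ≈ 75 kt.
75 kt falls in the Category 1 band.

1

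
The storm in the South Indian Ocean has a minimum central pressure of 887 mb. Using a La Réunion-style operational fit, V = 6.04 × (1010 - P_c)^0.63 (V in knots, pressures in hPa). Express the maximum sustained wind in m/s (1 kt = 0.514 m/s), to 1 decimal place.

64.4 m/s

ΔP = 1010 − 887 = 123 mb.
V ≈ 6.04 × 123^0.63 = 6.04 × 20.732 ≈ 125.221 kt.
125.221 × 0.514 ≈ 64.36 m/s → 64.4 m/s.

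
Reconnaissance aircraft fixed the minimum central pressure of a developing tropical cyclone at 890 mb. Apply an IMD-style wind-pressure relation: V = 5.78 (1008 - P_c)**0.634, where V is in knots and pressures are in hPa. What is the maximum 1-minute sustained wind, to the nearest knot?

ΔP = 1008 − 890 = 118 mb.
118^0.634 ≈ 20.586.
V ≈ 5.78 × 20.586 ≈ 119.0 kt.

119 kt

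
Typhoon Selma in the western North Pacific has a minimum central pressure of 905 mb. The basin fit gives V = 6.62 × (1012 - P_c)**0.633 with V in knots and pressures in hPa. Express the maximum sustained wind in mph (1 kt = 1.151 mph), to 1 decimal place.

146.7 mph

ΔP = 1012 − 905 = 107 mb.
V ≈ 6.62 × 107^0.633 = 6.62 × 19.258 ≈ 127.485 kt.
127.485 × 1.151 ≈ 146.73 mph → 146.7 mph.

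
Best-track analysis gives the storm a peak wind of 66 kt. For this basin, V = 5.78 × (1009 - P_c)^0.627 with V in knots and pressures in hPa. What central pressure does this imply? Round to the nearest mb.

960 mb

ΔP = (V / 5.78)^(1/0.627) = (66/5.78)^1.595.
66/5.78 = 11.419; 11.419^1.595 ≈ 48.62 mb.
P_c = 1009 − 48.62 = 960.38 ≈ 960 mb.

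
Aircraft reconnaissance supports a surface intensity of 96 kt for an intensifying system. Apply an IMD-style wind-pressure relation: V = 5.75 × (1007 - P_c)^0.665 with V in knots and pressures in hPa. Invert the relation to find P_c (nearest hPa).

ΔP = (V / 5.75)^(1/0.665) = (96/5.75)^1.504.
96/5.75 = 16.696; 16.696^1.504 ≈ 68.94 hPa.
P_c = 1007 − 68.94 = 938.06 ≈ 938 hPa.

938 hPa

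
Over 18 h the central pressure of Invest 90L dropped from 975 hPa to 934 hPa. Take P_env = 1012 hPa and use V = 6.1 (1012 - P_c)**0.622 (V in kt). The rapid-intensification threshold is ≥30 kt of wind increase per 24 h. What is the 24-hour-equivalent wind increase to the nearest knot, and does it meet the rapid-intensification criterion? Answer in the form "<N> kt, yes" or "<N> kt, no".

45 kt, yes

V₁: ΔP = 37, V ≈ 6.1 × 37^0.622 ≈ 57.64 kt.
V₂: ΔP = 78, V ≈ 6.1 × 78^0.622 ≈ 91.67 kt.
ΔV over 18 h = 34.03 kt → 24 h equivalent = 34.03 × 24/18 ≈ 45.37 kt.
45 kt ≥ 30 kt ⇒ rapid intensification.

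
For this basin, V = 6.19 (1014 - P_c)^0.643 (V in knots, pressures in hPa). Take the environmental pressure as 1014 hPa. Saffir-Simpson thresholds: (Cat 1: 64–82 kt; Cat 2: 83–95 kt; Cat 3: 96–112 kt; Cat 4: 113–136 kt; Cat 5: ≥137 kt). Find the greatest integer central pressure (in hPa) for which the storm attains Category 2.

Category 2 begins at V = 83 kt.
Required ΔP = (83/6.19)^(1/0.643) = 13.409^1.555 ≈ 56.67 hPa.
P_c ≤ 1014 − 56.67 = 957.33, so the highest integer P_c is 957 hPa.

957 hPa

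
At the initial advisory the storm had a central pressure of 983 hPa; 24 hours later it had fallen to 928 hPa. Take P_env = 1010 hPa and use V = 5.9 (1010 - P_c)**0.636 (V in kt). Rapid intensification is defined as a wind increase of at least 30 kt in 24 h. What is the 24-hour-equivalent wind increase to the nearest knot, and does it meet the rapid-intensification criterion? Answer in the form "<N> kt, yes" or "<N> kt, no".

49 kt, yes

V₁: ΔP = 27, V ≈ 5.9 × 27^0.636 ≈ 48.00 kt.
V₂: ΔP = 82, V ≈ 5.9 × 82^0.636 ≈ 97.28 kt.
ΔV over 24 h = 49.28 kt → 24 h equivalent = 49.28 × 24/24 ≈ 49.28 kt.
49 kt ≥ 30 kt ⇒ rapid intensification.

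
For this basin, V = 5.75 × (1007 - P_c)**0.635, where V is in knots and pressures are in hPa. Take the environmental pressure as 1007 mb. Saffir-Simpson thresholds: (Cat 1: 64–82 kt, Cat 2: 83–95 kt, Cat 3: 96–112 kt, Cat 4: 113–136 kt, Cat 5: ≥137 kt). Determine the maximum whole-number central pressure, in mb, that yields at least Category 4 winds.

Category 4 begins at V = 113 kt.
Required ΔP = (113/5.75)^(1/0.635) = 19.652^1.575 ≈ 108.86 mb.
P_c ≤ 1007 − 108.86 = 898.14, so the highest integer P_c is 898 mb.

898 mb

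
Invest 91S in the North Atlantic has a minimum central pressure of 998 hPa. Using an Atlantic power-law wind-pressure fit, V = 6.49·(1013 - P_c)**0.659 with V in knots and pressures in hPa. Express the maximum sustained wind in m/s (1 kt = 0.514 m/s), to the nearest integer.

ΔP = 1013 − 998 = 15 hPa.
V ≈ 6.49 × 15^0.659 = 6.49 × 5.957 ≈ 38.662 kt.
38.662 × 0.514 ≈ 19.87 m/s → 20 m/s.

20 m/s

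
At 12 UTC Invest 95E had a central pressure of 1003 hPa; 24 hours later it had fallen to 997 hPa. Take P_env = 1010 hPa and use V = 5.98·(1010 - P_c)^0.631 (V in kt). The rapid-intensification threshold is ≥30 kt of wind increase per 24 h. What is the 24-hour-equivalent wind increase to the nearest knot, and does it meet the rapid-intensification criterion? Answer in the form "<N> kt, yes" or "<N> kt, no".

V₁: ΔP = 7, V ≈ 5.98 × 7^0.631 ≈ 20.42 kt.
V₂: ΔP = 13, V ≈ 5.98 × 13^0.631 ≈ 30.17 kt.
ΔV over 24 h = 9.75 kt → 24 h equivalent = 9.75 × 24/24 ≈ 9.75 kt.
10 kt < 30 kt ⇒ not rapid intensification.

10 kt, no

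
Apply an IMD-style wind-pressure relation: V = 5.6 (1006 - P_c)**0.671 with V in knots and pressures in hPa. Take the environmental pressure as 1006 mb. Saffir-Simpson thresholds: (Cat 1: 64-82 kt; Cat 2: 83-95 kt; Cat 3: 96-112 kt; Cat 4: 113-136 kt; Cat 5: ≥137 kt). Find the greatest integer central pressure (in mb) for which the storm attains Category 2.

950 mb

Category 2 begins at V = 83 kt.
Required ΔP = (83/5.6)^(1/0.671) = 14.821^1.490 ≈ 55.59 mb.
P_c ≤ 1006 − 55.59 = 950.41, so the highest integer P_c is 950 mb.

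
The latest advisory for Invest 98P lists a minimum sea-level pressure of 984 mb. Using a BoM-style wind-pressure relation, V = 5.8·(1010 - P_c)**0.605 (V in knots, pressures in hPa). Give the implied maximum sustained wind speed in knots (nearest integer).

42 kt

ΔP = 1010 − 984 = 26 mb.
26^0.605 ≈ 7.179.
V ≈ 5.8 × 7.179 ≈ 41.6 kt.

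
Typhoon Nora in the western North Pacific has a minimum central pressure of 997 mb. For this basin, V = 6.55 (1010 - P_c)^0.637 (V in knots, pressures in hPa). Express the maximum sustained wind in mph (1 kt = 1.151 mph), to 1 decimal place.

ΔP = 1010 − 997 = 13 mb.
V ≈ 6.55 × 13^0.637 = 6.55 × 5.124 ≈ 33.560 kt.
33.560 × 1.151 ≈ 38.63 mph → 38.6 mph.

38.6 mph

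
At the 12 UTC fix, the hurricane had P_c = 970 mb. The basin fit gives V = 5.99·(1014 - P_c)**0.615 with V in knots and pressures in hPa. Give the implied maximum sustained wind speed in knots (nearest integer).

ΔP = 1014 − 970 = 44 mb.
44^0.615 ≈ 10.250.
V ≈ 5.99 × 10.250 ≈ 61.4 kt.

61 kt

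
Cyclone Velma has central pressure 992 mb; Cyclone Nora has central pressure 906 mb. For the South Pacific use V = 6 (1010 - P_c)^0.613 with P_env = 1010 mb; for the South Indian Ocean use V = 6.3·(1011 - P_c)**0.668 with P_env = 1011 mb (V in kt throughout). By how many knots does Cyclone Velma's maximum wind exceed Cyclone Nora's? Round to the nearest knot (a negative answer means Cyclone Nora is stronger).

Cyclone Velma: ΔP = 18; V ≈ 6 × 18^0.613 ≈ 35.29 kt.
Cyclone Nora: ΔP = 105; V ≈ 6.3 × 105^0.668 ≈ 141.09 kt.
Difference ≈ 35.29 − 141.09 = -105.80 → -106 kt.

-106 kt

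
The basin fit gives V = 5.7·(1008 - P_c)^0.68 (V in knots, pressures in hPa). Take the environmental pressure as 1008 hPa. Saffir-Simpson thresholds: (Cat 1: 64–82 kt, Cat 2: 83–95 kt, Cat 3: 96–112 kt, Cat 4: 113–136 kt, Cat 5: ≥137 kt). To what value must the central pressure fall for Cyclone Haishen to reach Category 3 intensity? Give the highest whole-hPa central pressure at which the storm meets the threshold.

944 hPa

Category 3 begins at V = 96 kt.
Required ΔP = (96/5.7)^(1/0.68) = 16.842^1.471 ≈ 63.61 hPa.
P_c ≤ 1008 − 63.61 = 944.39, so the highest integer P_c is 944 hPa.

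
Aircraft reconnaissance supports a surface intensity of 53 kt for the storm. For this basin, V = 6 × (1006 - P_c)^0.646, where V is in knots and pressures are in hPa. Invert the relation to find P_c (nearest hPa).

977 hPa

ΔP = (V / 6)^(1/0.646) = (53/6)^1.548.
53/6 = 8.833; 8.833^1.548 ≈ 29.15 hPa.
P_c = 1006 − 29.15 = 976.85 ≈ 977 hPa.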